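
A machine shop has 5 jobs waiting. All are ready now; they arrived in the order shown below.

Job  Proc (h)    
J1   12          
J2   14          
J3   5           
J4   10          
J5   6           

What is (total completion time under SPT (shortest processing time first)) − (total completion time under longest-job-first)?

-48

SPT (increasing processing time): J3 J5 J4 J1 J2.
J3: 0→5
J5: 5→11
J4: 11→21
J1: 21→33
J2: 33→47
Sum = 5+11+21+33+47 = 117.
LPT (decreasing processing time): J2 J1 J4 J5 J3.
J2: 0→14
J1: 14→26
J4: 26→36
J5: 36→42
J3: 42→47
Sum = 14+26+36+42+47 = 165.
Difference = 117 − 165 = -48.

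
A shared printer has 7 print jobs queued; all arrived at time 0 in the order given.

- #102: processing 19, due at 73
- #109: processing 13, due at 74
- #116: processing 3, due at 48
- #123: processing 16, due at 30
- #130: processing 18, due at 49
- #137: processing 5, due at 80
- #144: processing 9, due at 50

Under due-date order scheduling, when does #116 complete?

EDD (increasing due date): #123 #116 #130 #144 #102 #109 #137.
#123: 0→16
#116: 16→19

19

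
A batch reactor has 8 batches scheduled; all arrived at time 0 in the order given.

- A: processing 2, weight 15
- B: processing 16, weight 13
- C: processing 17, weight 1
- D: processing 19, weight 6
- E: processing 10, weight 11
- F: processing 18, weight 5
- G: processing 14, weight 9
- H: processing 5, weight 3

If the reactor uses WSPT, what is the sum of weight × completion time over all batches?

WSPT (decreasing weight/processing-time ratio): A E B G H D F C.
A: finishes 2, weight 15, w·C = 30
E: finishes 12, weight 11, w·C = 132
B: finishes 28, weight 13, w·C = 364
G: finishes 42, weight 9, w·C = 378
H: finishes 47, weight 3, w·C = 141
D: finishes 66, weight 6, w·C = 396
F: finishes 84, weight 5, w·C = 420
C: finishes 101, weight 1, w·C = 101
Sum = 30+132+364+378+141+396+420+101 = 1962.

1962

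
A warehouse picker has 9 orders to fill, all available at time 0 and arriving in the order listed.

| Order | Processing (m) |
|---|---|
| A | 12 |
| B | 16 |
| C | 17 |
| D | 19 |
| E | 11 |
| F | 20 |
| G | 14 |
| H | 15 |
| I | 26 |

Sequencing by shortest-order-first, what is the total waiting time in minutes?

SPT (increasing processing time): E A G H B C D F I.
E: waits 0, runs 0→11
A: waits 11, runs 11→23
G: waits 23, runs 23→37
H: waits 37, runs 37→52
B: waits 52, runs 52→68
C: waits 68, runs 68→85
D: waits 85, runs 85→104
F: waits 104, runs 104→124
I: waits 124, runs 124→150
Sum = 0+11+23+37+52+68+85+104+124 = 504.

504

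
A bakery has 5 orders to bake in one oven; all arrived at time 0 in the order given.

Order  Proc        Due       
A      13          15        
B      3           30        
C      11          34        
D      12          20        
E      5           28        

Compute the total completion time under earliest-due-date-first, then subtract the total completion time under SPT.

40

EDD (increasing due date): A D E B C.
A: 0→13
D: 13→25
E: 25→30
B: 30→33
C: 33→44
Sum = 13+25+30+33+44 = 145.
SPT (increasing processing time): B E C D A.
B: 0→3
E: 3→8
C: 8→19
D: 19→31
A: 31→44
Sum = 3+8+19+31+44 = 105.
Difference = 145 − 105 = 40.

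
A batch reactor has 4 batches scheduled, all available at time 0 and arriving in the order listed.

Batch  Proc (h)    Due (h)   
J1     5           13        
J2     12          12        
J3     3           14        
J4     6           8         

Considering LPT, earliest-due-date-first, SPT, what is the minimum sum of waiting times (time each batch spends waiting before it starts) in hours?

25

LPT (decreasing processing time): J2 J4 J1 J3.
J2: waits 0, runs 0→12
J4: waits 12, runs 12→18
J1: waits 18, runs 18→23
J3: waits 23, runs 23→26
Sum = 0+12+18+23 = 53.
EDD (increasing due date): J4 J2 J1 J3.
J4: waits 0, runs 0→6
J2: waits 6, runs 6→18
J1: waits 18, runs 18→23
J3: waits 23, runs 23→26
Sum = 0+6+18+23 = 47.
SPT (increasing processing time): J3 J1 J4 J2.
J3: waits 0, runs 0→3
J1: waits 3, runs 3→8
J4: waits 8, runs 8→14
J2: waits 14, runs 14→26
Sum = 0+3+8+14 = 25.
LPT 53, EDD 47, SPT 25 → minimum 25.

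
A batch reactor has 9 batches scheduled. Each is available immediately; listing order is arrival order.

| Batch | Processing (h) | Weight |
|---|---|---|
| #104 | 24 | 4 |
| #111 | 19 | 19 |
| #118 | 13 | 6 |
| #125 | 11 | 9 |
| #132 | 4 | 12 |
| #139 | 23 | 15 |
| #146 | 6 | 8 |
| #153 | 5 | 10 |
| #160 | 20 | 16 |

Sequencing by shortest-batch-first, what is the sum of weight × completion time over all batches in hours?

SPT (increasing processing time): #132 #153 #146 #125 #118 #111 #160 #139 #104.
#132: finishes 4, weight 12, w·C = 48
#153: finishes 9, weight 10, w·C = 90
#146: finishes 15, weight 8, w·C = 120
#125: finishes 26, weight 9, w·C = 234
#118: finishes 39, weight 6, w·C = 234
#111: finishes 58, weight 19, w·C = 1102
#160: finishes 78, weight 16, w·C = 1248
#139: finishes 101, weight 15, w·C = 1515
#104: finishes 125, weight 4, w·C = 500
Sum = 48+90+120+234+234+1102+1248+1515+500 = 5091.

5091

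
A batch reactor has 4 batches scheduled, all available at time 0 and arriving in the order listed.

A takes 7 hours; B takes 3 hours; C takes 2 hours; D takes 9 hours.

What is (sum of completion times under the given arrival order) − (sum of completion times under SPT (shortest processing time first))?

10

FIFO (arrival order): A B C D.
A: 0→7
B: 7→10
C: 10→12
D: 12→21
Sum = 7+10+12+21 = 50.
SPT (increasing processing time): C B A D.
C: 0→2
B: 2→5
A: 5→12
D: 12→21
Sum = 2+5+12+21 = 40.
Difference = 50 − 40 = 10.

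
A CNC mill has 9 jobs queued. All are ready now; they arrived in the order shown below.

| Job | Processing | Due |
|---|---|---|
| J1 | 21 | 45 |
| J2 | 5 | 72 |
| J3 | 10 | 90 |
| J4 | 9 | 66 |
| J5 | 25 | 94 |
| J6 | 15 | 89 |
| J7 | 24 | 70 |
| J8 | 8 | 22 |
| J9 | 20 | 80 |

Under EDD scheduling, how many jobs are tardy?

4

EDD (increasing due date): J8 J1 J4 J7 J2 J9 J6 J3 J5.
J8: 0→8, due 22, tardiness 0
J1: 8→29, due 45, tardiness 0
J4: 29→38, due 66, tardiness 0
J7: 38→62, due 70, tardiness 0
J2: 62→67, due 72, tardiness 0
J9: 67→87, due 80, tardiness 7
J6: 87→102, due 89, tardiness 13
J3: 102→112, due 90, tardiness 22
J5: 112→137, due 94, tardiness 43
Late jobs: 4.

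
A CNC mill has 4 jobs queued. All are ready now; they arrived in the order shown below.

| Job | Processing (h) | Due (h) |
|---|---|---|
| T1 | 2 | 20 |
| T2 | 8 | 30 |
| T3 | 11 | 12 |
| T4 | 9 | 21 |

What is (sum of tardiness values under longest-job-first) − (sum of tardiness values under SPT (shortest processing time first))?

-8

LPT (decreasing processing time): T3 T4 T2 T1.
T3: 0→11, due 12, tardiness 0
T4: 11→20, due 21, tardiness 0
T2: 20→28, due 30, tardiness 0
T1: 28→30, due 20, tardiness 10
Sum = 0+0+0+10 = 10.
SPT (increasing processing time): T1 T2 T4 T3.
T1: 0→2, due 20, tardiness 0
T2: 2→10, due 30, tardiness 0
T4: 10→19, due 21, tardiness 0
T3: 19→30, due 12, tardiness 18
Sum = 0+0+0+18 = 18.
Difference = 10 − 18 = -8.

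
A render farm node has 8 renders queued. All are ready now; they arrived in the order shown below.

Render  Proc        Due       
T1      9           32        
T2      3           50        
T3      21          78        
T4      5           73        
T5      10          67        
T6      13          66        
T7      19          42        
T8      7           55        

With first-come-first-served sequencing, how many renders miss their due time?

FIFO (arrival order): T1 T2 T3 T4 T5 T6 T7 T8.
T1: 0→9, due 32, tardiness 0
T2: 9→12, due 50, tardiness 0
T3: 12→33, due 78, tardiness 0
T4: 33→38, due 73, tardiness 0
T5: 38→48, due 67, tardiness 0
T6: 48→61, due 66, tardiness 0
T7: 61→80, due 42, tardiness 38
T8: 80→87, due 55, tardiness 32
Late renders: 2.

2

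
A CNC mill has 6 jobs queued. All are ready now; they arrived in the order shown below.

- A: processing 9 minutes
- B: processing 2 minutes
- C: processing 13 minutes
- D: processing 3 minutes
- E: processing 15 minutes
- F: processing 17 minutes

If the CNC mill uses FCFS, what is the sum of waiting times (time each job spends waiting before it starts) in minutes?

FIFO (arrival order): A B C D E F.
A: waits 0, runs 0→9
B: waits 9, runs 9→11
C: waits 11, runs 11→24
D: waits 24, runs 24→27
E: waits 27, runs 27→42
F: waits 42, runs 42→59
Sum = 0+9+11+24+27+42 = 113.

113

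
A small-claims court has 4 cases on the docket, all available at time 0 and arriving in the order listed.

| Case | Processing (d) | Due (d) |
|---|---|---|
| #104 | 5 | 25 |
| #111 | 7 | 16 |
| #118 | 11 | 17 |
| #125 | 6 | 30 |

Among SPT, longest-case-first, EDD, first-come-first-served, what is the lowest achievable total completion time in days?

63

SPT (increasing processing time): #104 #125 #111 #118.
#104: 0→5
#125: 5→11
#111: 11→18
#118: 18→29
Sum = 5+11+18+29 = 63.
LPT (decreasing processing time): #118 #111 #125 #104.
#118: 0→11
#111: 11→18
#125: 18→24
#104: 24→29
Sum = 11+18+24+29 = 82.
EDD (increasing due date): #111 #118 #104 #125.
#111: 0→7
#118: 7→18
#104: 18→23
#125: 23→29
Sum = 7+18+23+29 = 77.
FIFO (arrival order): #104 #111 #118 #125.
#104: 0→5
#111: 5→12
#118: 12→23
#125: 23→29
Sum = 5+12+23+29 = 69.
SPT 63, LPT 82, EDD 77, FIFO 69 → minimum 63.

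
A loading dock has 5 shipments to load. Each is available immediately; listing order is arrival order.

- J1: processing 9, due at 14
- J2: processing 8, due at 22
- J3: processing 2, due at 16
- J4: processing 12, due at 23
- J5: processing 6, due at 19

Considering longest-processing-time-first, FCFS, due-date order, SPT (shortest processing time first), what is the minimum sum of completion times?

88

LPT (decreasing processing time): J4 J1 J2 J5 J3.
J4: 0→12
J1: 12→21
J2: 21→29
J5: 29→35
J3: 35→37
Sum = 12+21+29+35+37 = 134.
FIFO (arrival order): J1 J2 J3 J4 J5.
J1: 0→9
J2: 9→17
J3: 17→19
J4: 19→31
J5: 31→37
Sum = 9+17+19+31+37 = 113.
EDD (increasing due date): J1 J3 J5 J2 J4.
J1: 0→9
J3: 9→11
J5: 11→17
J2: 17→25
J4: 25→37
Sum = 9+11+17+25+37 = 99.
SPT (increasing processing time): J3 J5 J2 J1 J4.
J3: 0→2
J5: 2→8
J2: 8→16
J1: 16→25
J4: 25→37
Sum = 2+8+16+25+37 = 88.
LPT 134, FIFO 113, EDD 99, SPT 88 → minimum 88.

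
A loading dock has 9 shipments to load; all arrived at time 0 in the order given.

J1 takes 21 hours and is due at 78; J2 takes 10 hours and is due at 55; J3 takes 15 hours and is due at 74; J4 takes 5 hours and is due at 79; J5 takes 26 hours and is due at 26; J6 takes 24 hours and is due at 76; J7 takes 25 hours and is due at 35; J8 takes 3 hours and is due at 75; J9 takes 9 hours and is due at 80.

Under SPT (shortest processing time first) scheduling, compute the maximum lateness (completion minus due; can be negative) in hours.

SPT (increasing processing time): J8 J4 J9 J2 J3 J1 J6 J7 J5.
J8: 0→3, due 75, lateness -72
J4: 3→8, due 79, lateness -71
J9: 8→17, due 80, lateness -63
J2: 17→27, due 55, lateness -28
J3: 27→42, due 74, lateness -32
J1: 42→63, due 78, lateness -15
J6: 63→87, due 76, lateness 11
J7: 87→112, due 35, lateness 77
J5: 112→138, due 26, lateness 112
Maximum = 112.

112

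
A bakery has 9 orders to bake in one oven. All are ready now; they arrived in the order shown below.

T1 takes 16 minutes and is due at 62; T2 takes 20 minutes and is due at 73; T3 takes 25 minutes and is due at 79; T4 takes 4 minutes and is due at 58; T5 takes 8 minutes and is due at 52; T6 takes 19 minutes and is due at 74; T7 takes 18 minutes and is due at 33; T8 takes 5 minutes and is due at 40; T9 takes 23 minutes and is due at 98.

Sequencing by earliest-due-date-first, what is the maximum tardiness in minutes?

40

EDD (increasing due date): T7 T8 T5 T4 T1 T2 T6 T3 T9.
T7: 0→18, due 33, tardiness 0
T8: 18→23, due 40, tardiness 0
T5: 23→31, due 52, tardiness 0
T4: 31→35, due 58, tardiness 0
T1: 35→51, due 62, tardiness 0
T2: 51→71, due 73, tardiness 0
T6: 71→90, due 74, tardiness 16
T3: 90→115, due 79, tardiness 36
T9: 115→138, due 98, tardiness 40
Maximum = 40.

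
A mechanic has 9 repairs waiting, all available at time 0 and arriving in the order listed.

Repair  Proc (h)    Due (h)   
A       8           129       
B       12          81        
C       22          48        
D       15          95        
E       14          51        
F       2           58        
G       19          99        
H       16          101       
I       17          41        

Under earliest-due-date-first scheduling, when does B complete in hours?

EDD (increasing due date): I C E F B D G H A.
I: 0→17
C: 17→39
E: 39→53
F: 53→55
B: 55→67

67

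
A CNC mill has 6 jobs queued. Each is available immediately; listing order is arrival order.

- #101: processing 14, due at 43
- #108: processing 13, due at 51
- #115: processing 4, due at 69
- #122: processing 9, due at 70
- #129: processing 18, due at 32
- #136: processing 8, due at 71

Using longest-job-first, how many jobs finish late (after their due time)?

LPT (decreasing processing time): #129 #101 #108 #122 #136 #115.
#129: 0→18, due 32, tardiness 0
#101: 18→32, due 43, tardiness 0
#108: 32→45, due 51, tardiness 0
#122: 45→54, due 70, tardiness 0
#136: 54→62, due 71, tardiness 0
#115: 62→66, due 69, tardiness 0
Late jobs: 0.

0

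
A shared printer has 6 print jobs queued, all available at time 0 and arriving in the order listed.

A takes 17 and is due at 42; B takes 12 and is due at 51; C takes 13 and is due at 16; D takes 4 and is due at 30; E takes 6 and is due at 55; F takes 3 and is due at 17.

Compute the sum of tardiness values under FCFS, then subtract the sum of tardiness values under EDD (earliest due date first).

80

FIFO (arrival order): A B C D E F.
A: 0→17, due 42, tardiness 0
B: 17→29, due 51, tardiness 0
C: 29→42, due 16, tardiness 26
D: 42→46, due 30, tardiness 16
E: 46→52, due 55, tardiness 0
F: 52→55, due 17, tardiness 38
Sum = 0+0+26+16+0+38 = 80.
EDD (increasing due date): C F D A B E.
C: 0→13, due 16, tardiness 0
F: 13→16, due 17, tardiness 0
D: 16→20, due 30, tardiness 0
A: 20→37, due 42, tardiness 0
B: 37→49, due 51, tardiness 0
E: 49→55, due 55, tardiness 0
Sum = 0+0+0+0+0+0 = 0.
Difference = 80 − 0 = 80.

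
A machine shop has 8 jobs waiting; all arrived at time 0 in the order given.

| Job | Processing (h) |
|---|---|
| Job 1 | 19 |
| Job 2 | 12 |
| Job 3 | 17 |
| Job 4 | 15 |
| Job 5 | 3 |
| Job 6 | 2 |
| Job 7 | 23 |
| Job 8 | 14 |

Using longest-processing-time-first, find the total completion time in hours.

LPT (decreasing processing time): Job 7 Job 1 Job 3 Job 4 Job 8 Job 2 Job 5 Job 6.
Job 7: 0→23
Job 1: 23→42
Job 3: 42→59
Job 4: 59→74
Job 8: 74→88
Job 2: 88→100
Job 5: 100→103
Job 6: 103→105
Sum = 23+42+59+74+88+100+103+105 = 594.

594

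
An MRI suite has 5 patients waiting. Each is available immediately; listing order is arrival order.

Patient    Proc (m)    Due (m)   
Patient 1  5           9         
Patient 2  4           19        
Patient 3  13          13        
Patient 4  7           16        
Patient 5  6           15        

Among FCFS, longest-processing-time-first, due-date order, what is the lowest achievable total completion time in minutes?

FIFO (arrival order): Patient 1 Patient 2 Patient 3 Patient 4 Patient 5.
Patient 1: 0→5
Patient 2: 5→9
Patient 3: 9→22
Patient 4: 22→29
Patient 5: 29→35
Sum = 5+9+22+29+35 = 100.
LPT (decreasing processing time): Patient 3 Patient 4 Patient 5 Patient 1 Patient 2.
Patient 3: 0→13
Patient 4: 13→20
Patient 5: 20→26
Patient 1: 26→31
Patient 2: 31→35
Sum = 13+20+26+31+35 = 125.
EDD (increasing due date): Patient 1 Patient 3 Patient 5 Patient 4 Patient 2.
Patient 1: 0→5
Patient 3: 5→18
Patient 5: 18→24
Patient 4: 24→31
Patient 2: 31→35
Sum = 5+18+24+31+35 = 113.
FIFO 100, LPT 125, EDD 113 → minimum 100.

100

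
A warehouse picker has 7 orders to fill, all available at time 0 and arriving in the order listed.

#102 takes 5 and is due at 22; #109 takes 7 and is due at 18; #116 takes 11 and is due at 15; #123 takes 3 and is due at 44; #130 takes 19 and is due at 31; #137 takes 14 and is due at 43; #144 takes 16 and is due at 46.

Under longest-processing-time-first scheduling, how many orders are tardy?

5

LPT (decreasing processing time): #130 #144 #137 #116 #109 #102 #123.
#130: 0→19, due 31, tardiness 0
#144: 19→35, due 46, tardiness 0
#137: 35→49, due 43, tardiness 6
#116: 49→60, due 15, tardiness 45
#109: 60→67, due 18, tardiness 49
#102: 67→72, due 22, tardiness 50
#123: 72→75, due 44, tardiness 31
Late orders: 5.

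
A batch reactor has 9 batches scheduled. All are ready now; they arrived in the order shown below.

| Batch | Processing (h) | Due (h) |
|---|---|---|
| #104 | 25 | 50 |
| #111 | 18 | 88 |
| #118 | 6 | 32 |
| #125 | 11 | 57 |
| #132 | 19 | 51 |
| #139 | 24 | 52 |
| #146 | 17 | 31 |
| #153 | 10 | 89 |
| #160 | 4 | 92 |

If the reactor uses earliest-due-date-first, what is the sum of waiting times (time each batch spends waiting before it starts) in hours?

EDD (increasing due date): #146 #118 #104 #132 #139 #125 #111 #153 #160.
#146: waits 0, runs 0→17
#118: waits 17, runs 17→23
#104: waits 23, runs 23→48
#132: waits 48, runs 48→67
#139: waits 67, runs 67→91
#125: waits 91, runs 91→102
#111: waits 102, runs 102→120
#153: waits 120, runs 120→130
#160: waits 130, runs 130→134
Sum = 0+17+23+48+67+91+102+120+130 = 598.

598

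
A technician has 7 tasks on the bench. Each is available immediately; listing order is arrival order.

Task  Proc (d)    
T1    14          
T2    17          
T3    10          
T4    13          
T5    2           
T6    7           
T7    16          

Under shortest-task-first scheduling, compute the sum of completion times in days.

249

SPT (increasing processing time): T5 T6 T3 T4 T1 T7 T2.
T5: 0→2
T6: 2→9
T3: 9→19
T4: 19→32
T1: 32→46
T7: 46→62
T2: 62→79
Sum = 2+9+19+32+46+62+79 = 249.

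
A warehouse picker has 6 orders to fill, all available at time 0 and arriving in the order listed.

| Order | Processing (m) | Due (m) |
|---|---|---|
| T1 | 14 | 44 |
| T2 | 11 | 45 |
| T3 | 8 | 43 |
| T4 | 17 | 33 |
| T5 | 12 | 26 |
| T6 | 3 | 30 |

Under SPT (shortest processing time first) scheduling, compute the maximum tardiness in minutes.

SPT (increasing processing time): T6 T3 T2 T5 T1 T4.
T6: 0→3, due 30, tardiness 0
T3: 3→11, due 43, tardiness 0
T2: 11→22, due 45, tardiness 0
T5: 22→34, due 26, tardiness 8
T1: 34→48, due 44, tardiness 4
T4: 48→65, due 33, tardiness 32
Maximum = 32.

32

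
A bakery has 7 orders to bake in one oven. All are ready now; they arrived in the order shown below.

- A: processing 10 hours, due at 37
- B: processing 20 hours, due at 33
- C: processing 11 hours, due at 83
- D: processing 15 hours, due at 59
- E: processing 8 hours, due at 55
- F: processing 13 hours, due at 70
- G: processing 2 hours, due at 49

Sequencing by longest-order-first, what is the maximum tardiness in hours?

32

LPT (decreasing processing time): B D F C A E G.
B: 0→20, due 33, tardiness 0
D: 20→35, due 59, tardiness 0
F: 35→48, due 70, tardiness 0
C: 48→59, due 83, tardiness 0
A: 59→69, due 37, tardiness 32
E: 69→77, due 55, tardiness 22
G: 77→79, due 49, tardiness 30
Maximum = 32.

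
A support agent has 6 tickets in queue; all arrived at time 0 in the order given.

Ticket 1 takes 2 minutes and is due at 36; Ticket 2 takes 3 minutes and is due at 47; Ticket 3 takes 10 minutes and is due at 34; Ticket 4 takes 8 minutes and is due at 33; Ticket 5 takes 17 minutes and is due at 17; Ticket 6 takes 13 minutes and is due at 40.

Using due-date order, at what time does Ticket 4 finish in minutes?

25

EDD (increasing due date): Ticket 5 Ticket 4 Ticket 3 Ticket 1 Ticket 6 Ticket 2.
Ticket 5: 0→17
Ticket 4: 17→25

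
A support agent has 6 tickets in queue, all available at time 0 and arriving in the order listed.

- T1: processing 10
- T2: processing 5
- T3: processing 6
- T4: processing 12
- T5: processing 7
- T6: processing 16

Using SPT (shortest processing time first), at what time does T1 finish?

28

SPT (increasing processing time): T2 T3 T5 T1 T4 T6.
T2: 0→5
T3: 5→11
T5: 11→18
T1: 18→28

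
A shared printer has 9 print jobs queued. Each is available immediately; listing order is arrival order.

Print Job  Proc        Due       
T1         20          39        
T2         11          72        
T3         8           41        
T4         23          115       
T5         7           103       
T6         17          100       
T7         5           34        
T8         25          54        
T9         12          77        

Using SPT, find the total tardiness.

115

SPT (increasing processing time): T7 T5 T3 T2 T9 T6 T1 T4 T8.
T7: 0→5, due 34, tardiness 0
T5: 5→12, due 103, tardiness 0
T3: 12→20, due 41, tardiness 0
T2: 20→31, due 72, tardiness 0
T9: 31→43, due 77, tardiness 0
T6: 43→60, due 100, tardiness 0
T1: 60→80, due 39, tardiness 41
T4: 80→103, due 115, tardiness 0
T8: 103→128, due 54, tardiness 74
Sum = 0+0+0+0+0+0+41+0+74 = 115.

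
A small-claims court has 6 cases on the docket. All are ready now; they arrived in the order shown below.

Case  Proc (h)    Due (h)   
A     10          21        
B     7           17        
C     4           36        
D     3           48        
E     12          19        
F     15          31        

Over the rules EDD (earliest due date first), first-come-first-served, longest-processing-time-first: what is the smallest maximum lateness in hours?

EDD (increasing due date): B E A F C D.
B: 0→7, due 17, lateness -10
E: 7→19, due 19, lateness 0
A: 19→29, due 21, lateness 8
F: 29→44, due 31, lateness 13
C: 44→48, due 36, lateness 12
D: 48→51, due 48, lateness 3
Maximum = 13.
FIFO (arrival order): A B C D E F.
A: 0→10, due 21, lateness -11
B: 10→17, due 17, lateness 0
C: 17→21, due 36, lateness -15
D: 21→24, due 48, lateness -24
E: 24→36, due 19, lateness 17
F: 36→51, due 31, lateness 20
Maximum = 20.
LPT (decreasing processing time): F E A B C D.
F: 0→15, due 31, lateness -16
E: 15→27, due 19, lateness 8
A: 27→37, due 21, lateness 16
B: 37→44, due 17, lateness 27
C: 44→48, due 36, lateness 12
D: 48→51, due 48, lateness 3
Maximum = 27.
EDD 13, FIFO 20, LPT 27 → minimum 13.

13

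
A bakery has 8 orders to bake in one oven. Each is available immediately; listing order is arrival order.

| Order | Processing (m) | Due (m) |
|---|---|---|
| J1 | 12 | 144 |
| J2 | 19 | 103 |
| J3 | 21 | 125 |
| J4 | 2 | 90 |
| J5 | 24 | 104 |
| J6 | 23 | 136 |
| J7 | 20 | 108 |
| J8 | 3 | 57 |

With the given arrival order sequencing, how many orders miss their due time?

FIFO (arrival order): J1 J2 J3 J4 J5 J6 J7 J8.
J1: 0→12, due 144, tardiness 0
J2: 12→31, due 103, tardiness 0
J3: 31→52, due 125, tardiness 0
J4: 52→54, due 90, tardiness 0
J5: 54→78, due 104, tardiness 0
J6: 78→101, due 136, tardiness 0
J7: 101→121, due 108, tardiness 13
J8: 121→124, due 57, tardiness 67
Late orders: 2.

2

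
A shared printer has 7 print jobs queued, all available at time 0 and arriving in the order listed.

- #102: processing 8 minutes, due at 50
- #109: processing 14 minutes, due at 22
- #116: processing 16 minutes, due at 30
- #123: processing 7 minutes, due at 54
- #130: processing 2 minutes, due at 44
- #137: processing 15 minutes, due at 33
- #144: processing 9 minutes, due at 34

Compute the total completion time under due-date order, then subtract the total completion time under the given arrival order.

41

EDD (increasing due date): #109 #116 #137 #144 #130 #102 #123.
#109: 0→14
#116: 14→30
#137: 30→45
#144: 45→54
#130: 54→56
#102: 56→64
#123: 64→71
Sum = 14+30+45+54+56+64+71 = 334.
FIFO (arrival order): #102 #109 #116 #123 #130 #137 #144.
#102: 0→8
#109: 8→22
#116: 22→38
#123: 38→45
#130: 45→47
#137: 47→62
#144: 62→71
Sum = 8+22+38+45+47+62+71 = 293.
Difference = 334 − 293 = 41.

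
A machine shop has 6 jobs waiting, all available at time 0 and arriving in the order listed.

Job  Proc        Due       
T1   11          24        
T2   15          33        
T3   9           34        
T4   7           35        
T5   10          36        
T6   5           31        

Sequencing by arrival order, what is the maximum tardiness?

26

FIFO (arrival order): T1 T2 T3 T4 T5 T6.
T1: 0→11, due 24, tardiness 0
T2: 11→26, due 33, tardiness 0
T3: 26→35, due 34, tardiness 1
T4: 35→42, due 35, tardiness 7
T5: 42→52, due 36, tardiness 16
T6: 52→57, due 31, tardiness 26
Maximum = 26.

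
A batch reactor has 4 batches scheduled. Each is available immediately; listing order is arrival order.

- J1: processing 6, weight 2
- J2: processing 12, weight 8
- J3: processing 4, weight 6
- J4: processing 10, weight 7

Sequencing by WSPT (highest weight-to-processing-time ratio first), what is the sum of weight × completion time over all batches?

394

WSPT (decreasing weight/processing-time ratio): J3 J4 J2 J1.
J3: finishes 4, weight 6, w·C = 24
J4: finishes 14, weight 7, w·C = 98
J2: finishes 26, weight 8, w·C = 208
J1: finishes 32, weight 2, w·C = 64
Sum = 24+98+208+64 = 394.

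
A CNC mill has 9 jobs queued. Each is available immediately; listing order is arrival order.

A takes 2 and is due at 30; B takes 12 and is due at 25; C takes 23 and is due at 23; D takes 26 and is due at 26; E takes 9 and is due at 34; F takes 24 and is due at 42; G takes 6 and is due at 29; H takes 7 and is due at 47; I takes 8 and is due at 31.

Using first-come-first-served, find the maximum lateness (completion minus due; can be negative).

86

FIFO (arrival order): A B C D E F G H I.
A: 0→2, due 30, lateness -28
B: 2→14, due 25, lateness -11
C: 14→37, due 23, lateness 14
D: 37→63, due 26, lateness 37
E: 63→72, due 34, lateness 38
F: 72→96, due 42, lateness 54
G: 96→102, due 29, lateness 73
H: 102→109, due 47, lateness 62
I: 109→117, due 31, lateness 86
Maximum = 86.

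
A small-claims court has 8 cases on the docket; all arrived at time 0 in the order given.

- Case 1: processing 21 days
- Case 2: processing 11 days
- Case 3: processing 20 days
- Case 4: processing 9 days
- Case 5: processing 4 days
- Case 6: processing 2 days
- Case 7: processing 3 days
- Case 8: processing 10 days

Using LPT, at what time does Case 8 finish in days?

LPT (decreasing processing time): Case 1 Case 3 Case 2 Case 8 Case 4 Case 5 Case 7 Case 6.
Case 1: 0→21
Case 3: 21→41
Case 2: 41→52
Case 8: 52→62

62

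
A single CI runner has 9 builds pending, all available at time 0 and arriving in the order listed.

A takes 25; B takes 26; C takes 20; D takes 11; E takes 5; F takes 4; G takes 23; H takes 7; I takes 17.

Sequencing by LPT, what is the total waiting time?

LPT (decreasing processing time): B A G C I D H E F.
B: waits 0, runs 0→26
A: waits 26, runs 26→51
G: waits 51, runs 51→74
C: waits 74, runs 74→94
I: waits 94, runs 94→111
D: waits 111, runs 111→122
H: waits 122, runs 122→129
E: waits 129, runs 129→134
F: waits 134, runs 134→138
Sum = 0+26+51+74+94+111+122+129+134 = 741.

741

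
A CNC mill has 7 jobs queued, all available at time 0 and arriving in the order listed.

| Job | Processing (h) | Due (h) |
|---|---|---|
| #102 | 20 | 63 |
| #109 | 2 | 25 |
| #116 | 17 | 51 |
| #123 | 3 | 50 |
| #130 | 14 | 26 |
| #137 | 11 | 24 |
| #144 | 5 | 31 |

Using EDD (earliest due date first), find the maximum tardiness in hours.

EDD (increasing due date): #137 #109 #130 #144 #123 #116 #102.
#137: 0→11, due 24, tardiness 0
#109: 11→13, due 25, tardiness 0
#130: 13→27, due 26, tardiness 1
#144: 27→32, due 31, tardiness 1
#123: 32→35, due 50, tardiness 0
#116: 35→52, due 51, tardiness 1
#102: 52→72, due 63, tardiness 9
Maximum = 9.

9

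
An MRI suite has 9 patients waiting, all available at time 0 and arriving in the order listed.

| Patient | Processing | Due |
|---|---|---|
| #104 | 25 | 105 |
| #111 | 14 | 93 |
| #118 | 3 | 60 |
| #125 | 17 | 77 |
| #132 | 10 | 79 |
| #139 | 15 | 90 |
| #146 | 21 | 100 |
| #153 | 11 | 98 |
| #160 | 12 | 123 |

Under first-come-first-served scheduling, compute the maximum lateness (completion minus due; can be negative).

FIFO (arrival order): #104 #111 #118 #125 #132 #139 #146 #153 #160.
#104: 0→25, due 105, lateness -80
#111: 25→39, due 93, lateness -54
#118: 39→42, due 60, lateness -18
#125: 42→59, due 77, lateness -18
#132: 59→69, due 79, lateness -10
#139: 69→84, due 90, lateness -6
#146: 84→105, due 100, lateness 5
#153: 105→116, due 98, lateness 18
#160: 116→128, due 123, lateness 5
Maximum = 18.

18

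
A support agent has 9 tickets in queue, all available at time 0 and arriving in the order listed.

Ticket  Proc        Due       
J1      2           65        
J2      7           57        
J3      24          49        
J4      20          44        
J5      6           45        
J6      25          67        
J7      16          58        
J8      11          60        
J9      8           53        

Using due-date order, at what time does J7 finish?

81

EDD (increasing due date): J4 J5 J3 J9 J2 J7 J8 J1 J6.
J4: 0→20
J5: 20→26
J3: 26→50
J9: 50→58
J2: 58→65
J7: 65→81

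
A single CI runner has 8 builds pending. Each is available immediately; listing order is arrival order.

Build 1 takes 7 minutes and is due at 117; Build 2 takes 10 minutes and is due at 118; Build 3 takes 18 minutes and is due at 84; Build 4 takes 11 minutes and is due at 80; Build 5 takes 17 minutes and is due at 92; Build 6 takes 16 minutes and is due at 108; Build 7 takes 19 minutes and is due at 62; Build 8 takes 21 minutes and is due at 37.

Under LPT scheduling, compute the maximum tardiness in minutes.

LPT (decreasing processing time): Build 8 Build 7 Build 3 Build 5 Build 6 Build 4 Build 2 Build 1.
Build 8: 0→21, due 37, tardiness 0
Build 7: 21→40, due 62, tardiness 0
Build 3: 40→58, due 84, tardiness 0
Build 5: 58→75, due 92, tardiness 0
Build 6: 75→91, due 108, tardiness 0
Build 4: 91→102, due 80, tardiness 22
Build 2: 102→112, due 118, tardiness 0
Build 1: 112→119, due 117, tardiness 2
Maximum = 22.

22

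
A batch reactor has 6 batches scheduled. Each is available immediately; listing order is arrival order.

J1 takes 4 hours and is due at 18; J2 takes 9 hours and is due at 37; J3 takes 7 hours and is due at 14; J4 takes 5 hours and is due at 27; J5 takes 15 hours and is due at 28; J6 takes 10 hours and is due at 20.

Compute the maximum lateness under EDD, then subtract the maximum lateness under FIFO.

EDD (increasing due date): J3 J1 J6 J4 J5 J2.
J3: 0→7, due 14, lateness -7
J1: 7→11, due 18, lateness -7
J6: 11→21, due 20, lateness 1
J4: 21→26, due 27, lateness -1
J5: 26→41, due 28, lateness 13
J2: 41→50, due 37, lateness 13
Maximum = 13.
FIFO (arrival order): J1 J2 J3 J4 J5 J6.
J1: 0→4, due 18, lateness -14
J2: 4→13, due 37, lateness -24
J3: 13→20, due 14, lateness 6
J4: 20→25, due 27, lateness -2
J5: 25→40, due 28, lateness 12
J6: 40→50, due 20, lateness 30
Maximum = 30.
Difference = 13 − 30 = -17.

-17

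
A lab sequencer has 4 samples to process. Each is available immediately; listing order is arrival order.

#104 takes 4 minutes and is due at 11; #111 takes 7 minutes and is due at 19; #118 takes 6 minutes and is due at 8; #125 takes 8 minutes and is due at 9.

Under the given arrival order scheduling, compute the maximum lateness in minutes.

FIFO (arrival order): #104 #111 #118 #125.
#104: 0→4, due 11, lateness -7
#111: 4→11, due 19, lateness -8
#118: 11→17, due 8, lateness 9
#125: 17→25, due 9, lateness 16
Maximum = 16.

16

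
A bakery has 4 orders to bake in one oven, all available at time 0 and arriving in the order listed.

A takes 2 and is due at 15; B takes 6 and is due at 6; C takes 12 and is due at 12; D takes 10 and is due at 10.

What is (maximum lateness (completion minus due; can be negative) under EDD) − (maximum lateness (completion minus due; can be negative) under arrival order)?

-4

EDD (increasing due date): B D C A.
B: 0→6, due 6, lateness 0
D: 6→16, due 10, lateness 6
C: 16→28, due 12, lateness 16
A: 28→30, due 15, lateness 15
Maximum = 16.
FIFO (arrival order): A B C D.
A: 0→2, due 15, lateness -13
B: 2→8, due 6, lateness 2
C: 8→20, due 12, lateness 8
D: 20→30, due 10, lateness 20
Maximum = 20.
Difference = 16 − 20 = -4.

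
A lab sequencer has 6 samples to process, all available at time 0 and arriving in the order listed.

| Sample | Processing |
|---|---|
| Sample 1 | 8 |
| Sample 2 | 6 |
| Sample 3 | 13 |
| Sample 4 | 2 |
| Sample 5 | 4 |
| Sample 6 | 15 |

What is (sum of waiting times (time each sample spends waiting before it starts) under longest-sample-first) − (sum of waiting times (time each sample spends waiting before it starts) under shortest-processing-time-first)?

94

LPT (decreasing processing time): Sample 6 Sample 3 Sample 1 Sample 2 Sample 5 Sample 4.
Sample 6: waits 0, runs 0→15
Sample 3: waits 15, runs 15→28
Sample 1: waits 28, runs 28→36
Sample 2: waits 36, runs 36→42
Sample 5: waits 42, runs 42→46
Sample 4: waits 46, runs 46→48
Sum = 0+15+28+36+42+46 = 167.
SPT (increasing processing time): Sample 4 Sample 5 Sample 2 Sample 1 Sample 3 Sample 6.
Sample 4: waits 0, runs 0→2
Sample 5: waits 2, runs 2→6
Sample 2: waits 6, runs 6→12
Sample 1: waits 12, runs 12→20
Sample 3: waits 20, runs 20→33
Sample 6: waits 33, runs 33→48
Sum = 0+2+6+12+20+33 = 73.
Difference = 167 − 73 = 94.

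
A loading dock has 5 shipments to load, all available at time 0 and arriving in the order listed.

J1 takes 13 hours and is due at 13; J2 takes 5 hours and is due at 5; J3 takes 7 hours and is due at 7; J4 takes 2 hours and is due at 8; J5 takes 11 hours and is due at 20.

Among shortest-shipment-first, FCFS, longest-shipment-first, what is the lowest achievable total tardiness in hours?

SPT (increasing processing time): J4 J2 J3 J5 J1.
J4: 0→2, due 8, tardiness 0
J2: 2→7, due 5, tardiness 2
J3: 7→14, due 7, tardiness 7
J5: 14→25, due 20, tardiness 5
J1: 25→38, due 13, tardiness 25
Sum = 0+2+7+5+25 = 39.
FIFO (arrival order): J1 J2 J3 J4 J5.
J1: 0→13, due 13, tardiness 0
J2: 13→18, due 5, tardiness 13
J3: 18→25, due 7, tardiness 18
J4: 25→27, due 8, tardiness 19
J5: 27→38, due 20, tardiness 18
Sum = 0+13+18+19+18 = 68.
LPT (decreasing processing time): J1 J5 J3 J2 J4.
J1: 0→13, due 13, tardiness 0
J5: 13→24, due 20, tardiness 4
J3: 24→31, due 7, tardiness 24
J2: 31→36, due 5, tardiness 31
J4: 36→38, due 8, tardiness 30
Sum = 0+4+24+31+30 = 89.
SPT 39, FIFO 68, LPT 89 → minimum 39.

39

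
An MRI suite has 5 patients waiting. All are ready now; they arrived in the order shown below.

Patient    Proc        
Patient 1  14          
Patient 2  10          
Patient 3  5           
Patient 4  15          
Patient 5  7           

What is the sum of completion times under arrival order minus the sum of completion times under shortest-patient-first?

36

FIFO (arrival order): Patient 1 Patient 2 Patient 3 Patient 4 Patient 5.
Patient 1: 0→14
Patient 2: 14→24
Patient 3: 24→29
Patient 4: 29→44
Patient 5: 44→51
Sum = 14+24+29+44+51 = 162.
SPT (increasing processing time): Patient 3 Patient 5 Patient 2 Patient 1 Patient 4.
Patient 3: 0→5
Patient 5: 5→12
Patient 2: 12→22
Patient 1: 22→36
Patient 4: 36→51
Sum = 5+12+22+36+51 = 126.
Difference = 162 − 126 = 36.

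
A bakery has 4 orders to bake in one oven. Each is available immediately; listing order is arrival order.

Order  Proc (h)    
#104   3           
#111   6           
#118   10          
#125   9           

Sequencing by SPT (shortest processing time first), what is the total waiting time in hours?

30

SPT (increasing processing time): #104 #111 #125 #118.
#104: waits 0, runs 0→3
#111: waits 3, runs 3→9
#125: waits 9, runs 9→18
#118: waits 18, runs 18→28
Sum = 0+3+9+18 = 30.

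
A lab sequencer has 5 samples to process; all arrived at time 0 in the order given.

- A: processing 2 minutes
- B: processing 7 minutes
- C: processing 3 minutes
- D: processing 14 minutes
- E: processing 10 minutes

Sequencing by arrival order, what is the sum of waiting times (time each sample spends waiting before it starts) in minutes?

49

FIFO (arrival order): A B C D E.
A: waits 0, runs 0→2
B: waits 2, runs 2→9
C: waits 9, runs 9→12
D: waits 12, runs 12→26
E: waits 26, runs 26→36
Sum = 0+2+9+12+26 = 49.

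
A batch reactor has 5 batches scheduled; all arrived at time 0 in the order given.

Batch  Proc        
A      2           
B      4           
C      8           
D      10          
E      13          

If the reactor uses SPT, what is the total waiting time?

46

SPT (increasing processing time): A B C D E.
A: waits 0, runs 0→2
B: waits 2, runs 2→6
C: waits 6, runs 6→14
D: waits 14, runs 14→24
E: waits 24, runs 24→37
Sum = 0+2+6+14+24 = 46.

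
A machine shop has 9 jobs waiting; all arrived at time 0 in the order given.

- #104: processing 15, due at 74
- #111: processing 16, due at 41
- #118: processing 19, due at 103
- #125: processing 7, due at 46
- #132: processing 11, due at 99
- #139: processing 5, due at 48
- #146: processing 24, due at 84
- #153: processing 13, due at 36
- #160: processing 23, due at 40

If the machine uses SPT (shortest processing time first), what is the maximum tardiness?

SPT (increasing processing time): #139 #125 #132 #153 #104 #111 #118 #160 #146.
#139: 0→5, due 48, tardiness 0
#125: 5→12, due 46, tardiness 0
#132: 12→23, due 99, tardiness 0
#153: 23→36, due 36, tardiness 0
#104: 36→51, due 74, tardiness 0
#111: 51→67, due 41, tardiness 26
#118: 67→86, due 103, tardiness 0
#160: 86→109, due 40, tardiness 69
#146: 109→133, due 84, tardiness 49
Maximum = 69.

69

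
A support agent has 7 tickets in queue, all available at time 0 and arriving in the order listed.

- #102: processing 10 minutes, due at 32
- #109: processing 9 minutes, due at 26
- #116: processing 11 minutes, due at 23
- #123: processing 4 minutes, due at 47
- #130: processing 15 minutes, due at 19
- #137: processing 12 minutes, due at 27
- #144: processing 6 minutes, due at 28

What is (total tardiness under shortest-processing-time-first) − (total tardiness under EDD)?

-18

SPT (increasing processing time): #123 #144 #109 #102 #116 #137 #130.
#123: 0→4, due 47, tardiness 0
#144: 4→10, due 28, tardiness 0
#109: 10→19, due 26, tardiness 0
#102: 19→29, due 32, tardiness 0
#116: 29→40, due 23, tardiness 17
#137: 40→52, due 27, tardiness 25
#130: 52→67, due 19, tardiness 48
Sum = 0+0+0+0+17+25+48 = 90.
EDD (increasing due date): #130 #116 #109 #137 #144 #102 #123.
#130: 0→15, due 19, tardiness 0
#116: 15→26, due 23, tardiness 3
#109: 26→35, due 26, tardiness 9
#137: 35→47, due 27, tardiness 20
#144: 47→53, due 28, tardiness 25
#102: 53→63, due 32, tardiness 31
#123: 63→67, due 47, tardiness 20
Sum = 0+3+9+20+25+31+20 = 108.
Difference = 90 − 108 = -18.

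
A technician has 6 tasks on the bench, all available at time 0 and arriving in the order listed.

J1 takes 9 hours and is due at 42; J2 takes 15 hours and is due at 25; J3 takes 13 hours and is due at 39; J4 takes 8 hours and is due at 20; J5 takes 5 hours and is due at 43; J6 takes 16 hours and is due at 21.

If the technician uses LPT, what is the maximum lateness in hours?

LPT (decreasing processing time): J6 J2 J3 J1 J4 J5.
J6: 0→16, due 21, lateness -5
J2: 16→31, due 25, lateness 6
J3: 31→44, due 39, lateness 5
J1: 44→53, due 42, lateness 11
J4: 53→61, due 20, lateness 41
J5: 61→66, due 43, lateness 23
Maximum = 41.

41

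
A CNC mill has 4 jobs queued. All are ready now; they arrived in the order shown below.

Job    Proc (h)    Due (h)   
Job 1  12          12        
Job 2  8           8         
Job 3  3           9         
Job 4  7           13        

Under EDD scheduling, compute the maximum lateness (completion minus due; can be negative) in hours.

EDD (increasing due date): Job 2 Job 3 Job 1 Job 4.
Job 2: 0→8, due 8, lateness 0
Job 3: 8→11, due 9, lateness 2
Job 1: 11→23, due 12, lateness 11
Job 4: 23→30, due 13, lateness 17
Maximum = 17.

17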